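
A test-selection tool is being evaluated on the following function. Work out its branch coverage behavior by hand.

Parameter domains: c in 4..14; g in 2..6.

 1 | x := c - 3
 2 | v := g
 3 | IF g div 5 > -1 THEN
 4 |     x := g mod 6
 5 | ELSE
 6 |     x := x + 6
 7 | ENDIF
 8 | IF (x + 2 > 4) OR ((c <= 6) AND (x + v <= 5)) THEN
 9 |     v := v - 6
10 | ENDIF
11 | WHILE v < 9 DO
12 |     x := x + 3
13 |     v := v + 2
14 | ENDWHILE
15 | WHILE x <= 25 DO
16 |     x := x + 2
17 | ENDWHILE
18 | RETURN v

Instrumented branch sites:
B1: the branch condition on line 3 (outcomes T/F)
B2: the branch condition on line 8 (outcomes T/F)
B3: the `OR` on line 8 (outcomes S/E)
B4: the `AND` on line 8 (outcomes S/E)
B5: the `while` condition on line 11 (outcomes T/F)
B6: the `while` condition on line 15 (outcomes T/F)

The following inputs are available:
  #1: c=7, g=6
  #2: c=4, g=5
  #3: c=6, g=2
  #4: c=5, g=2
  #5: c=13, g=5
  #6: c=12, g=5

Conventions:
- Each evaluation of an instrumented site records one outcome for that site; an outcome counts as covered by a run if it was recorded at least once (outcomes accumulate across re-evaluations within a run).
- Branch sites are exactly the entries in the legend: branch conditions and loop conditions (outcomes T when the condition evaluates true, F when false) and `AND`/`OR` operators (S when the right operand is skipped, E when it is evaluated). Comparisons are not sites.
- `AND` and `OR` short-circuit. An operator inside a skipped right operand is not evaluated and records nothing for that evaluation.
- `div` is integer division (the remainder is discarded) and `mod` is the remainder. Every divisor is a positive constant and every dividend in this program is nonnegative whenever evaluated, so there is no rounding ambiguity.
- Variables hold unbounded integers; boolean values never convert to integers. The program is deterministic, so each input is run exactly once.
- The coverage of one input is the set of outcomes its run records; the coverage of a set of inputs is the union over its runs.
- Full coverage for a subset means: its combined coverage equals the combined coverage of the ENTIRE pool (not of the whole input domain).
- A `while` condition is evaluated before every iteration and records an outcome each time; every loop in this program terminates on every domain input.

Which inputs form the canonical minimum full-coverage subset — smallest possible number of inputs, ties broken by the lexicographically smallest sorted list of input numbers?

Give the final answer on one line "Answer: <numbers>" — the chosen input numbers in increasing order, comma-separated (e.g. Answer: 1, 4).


test 1 (c=7, g=6) hits B1=T, B2=F, B3=E, B4=S, B5=T, B5=F, B6=T, B6=F
test 2 (c=4, g=5) hits B1=T, B2=T, B3=S, B5=T, B5=F, B6=T, B6=F
test 3 (c=6, g=2) hits B1=T, B2=T, B3=E, B4=E, B5=T, B5=F, B6=T, B6=F
test 4 (c=5, g=2) hits B1=T, B2=T, B3=E, B4=E, B5=T, B5=F, B6=T, B6=F
test 5 (c=13, g=5) hits B1=T, B2=T, B3=S, B5=T, B5=F, B6=T, B6=F
test 6 (c=12, g=5) hits B1=T, B2=T, B3=S, B5=T, B5=F, B6=T, B6=F
union over all inputs: B1=T, B2=T, B2=F, B3=S, B3=E, B4=S, B4=E, B5=T, B5=F, B6=T, B6=F (11 outcomes)
size 1 is not enough: best union over all size-1 subsets is 8/11
size 2 is not enough: best union over all size-2 subsets is 10/11
inputs {1, 2, 3} (size 3) cover everything; no size-3 subset with a lexicographically smaller index list covers all 11
Answer: 1, 2, 3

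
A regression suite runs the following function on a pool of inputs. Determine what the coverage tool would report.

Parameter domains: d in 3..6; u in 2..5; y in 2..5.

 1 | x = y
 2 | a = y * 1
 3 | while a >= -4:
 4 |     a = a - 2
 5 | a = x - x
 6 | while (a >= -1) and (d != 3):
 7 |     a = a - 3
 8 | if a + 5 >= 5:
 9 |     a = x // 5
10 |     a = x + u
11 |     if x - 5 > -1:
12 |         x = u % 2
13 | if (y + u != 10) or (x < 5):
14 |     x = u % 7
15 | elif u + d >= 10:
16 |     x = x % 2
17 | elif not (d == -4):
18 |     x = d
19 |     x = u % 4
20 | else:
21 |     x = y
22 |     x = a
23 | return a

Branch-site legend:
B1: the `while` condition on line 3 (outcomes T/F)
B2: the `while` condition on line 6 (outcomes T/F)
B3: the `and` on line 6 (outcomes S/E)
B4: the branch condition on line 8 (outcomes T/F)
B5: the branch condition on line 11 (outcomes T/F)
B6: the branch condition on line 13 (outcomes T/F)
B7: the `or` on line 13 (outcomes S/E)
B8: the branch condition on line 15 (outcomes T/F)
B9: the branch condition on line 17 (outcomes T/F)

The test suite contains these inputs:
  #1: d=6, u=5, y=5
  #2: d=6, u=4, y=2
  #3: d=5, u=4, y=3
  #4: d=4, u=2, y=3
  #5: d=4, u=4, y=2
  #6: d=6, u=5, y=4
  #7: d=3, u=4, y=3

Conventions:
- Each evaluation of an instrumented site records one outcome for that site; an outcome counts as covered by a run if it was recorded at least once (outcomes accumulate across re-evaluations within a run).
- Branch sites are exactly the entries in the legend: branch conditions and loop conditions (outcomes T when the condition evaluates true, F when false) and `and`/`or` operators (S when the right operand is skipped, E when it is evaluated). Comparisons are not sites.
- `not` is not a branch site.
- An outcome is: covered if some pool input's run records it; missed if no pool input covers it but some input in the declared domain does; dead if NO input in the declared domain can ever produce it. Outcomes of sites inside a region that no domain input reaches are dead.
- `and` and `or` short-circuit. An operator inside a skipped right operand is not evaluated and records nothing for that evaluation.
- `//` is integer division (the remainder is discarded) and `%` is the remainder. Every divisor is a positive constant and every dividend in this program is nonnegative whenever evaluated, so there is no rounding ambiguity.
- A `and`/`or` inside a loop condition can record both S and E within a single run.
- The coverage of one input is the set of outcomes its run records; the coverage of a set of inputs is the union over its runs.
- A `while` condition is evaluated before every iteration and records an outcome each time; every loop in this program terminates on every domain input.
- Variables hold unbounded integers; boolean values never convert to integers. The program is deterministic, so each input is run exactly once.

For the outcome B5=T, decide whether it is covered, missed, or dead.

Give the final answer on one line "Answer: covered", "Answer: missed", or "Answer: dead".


no pool input records B5=T
but domain input (d=3, u=2, y=5) does record it -> reachable, so missed
Answer: missed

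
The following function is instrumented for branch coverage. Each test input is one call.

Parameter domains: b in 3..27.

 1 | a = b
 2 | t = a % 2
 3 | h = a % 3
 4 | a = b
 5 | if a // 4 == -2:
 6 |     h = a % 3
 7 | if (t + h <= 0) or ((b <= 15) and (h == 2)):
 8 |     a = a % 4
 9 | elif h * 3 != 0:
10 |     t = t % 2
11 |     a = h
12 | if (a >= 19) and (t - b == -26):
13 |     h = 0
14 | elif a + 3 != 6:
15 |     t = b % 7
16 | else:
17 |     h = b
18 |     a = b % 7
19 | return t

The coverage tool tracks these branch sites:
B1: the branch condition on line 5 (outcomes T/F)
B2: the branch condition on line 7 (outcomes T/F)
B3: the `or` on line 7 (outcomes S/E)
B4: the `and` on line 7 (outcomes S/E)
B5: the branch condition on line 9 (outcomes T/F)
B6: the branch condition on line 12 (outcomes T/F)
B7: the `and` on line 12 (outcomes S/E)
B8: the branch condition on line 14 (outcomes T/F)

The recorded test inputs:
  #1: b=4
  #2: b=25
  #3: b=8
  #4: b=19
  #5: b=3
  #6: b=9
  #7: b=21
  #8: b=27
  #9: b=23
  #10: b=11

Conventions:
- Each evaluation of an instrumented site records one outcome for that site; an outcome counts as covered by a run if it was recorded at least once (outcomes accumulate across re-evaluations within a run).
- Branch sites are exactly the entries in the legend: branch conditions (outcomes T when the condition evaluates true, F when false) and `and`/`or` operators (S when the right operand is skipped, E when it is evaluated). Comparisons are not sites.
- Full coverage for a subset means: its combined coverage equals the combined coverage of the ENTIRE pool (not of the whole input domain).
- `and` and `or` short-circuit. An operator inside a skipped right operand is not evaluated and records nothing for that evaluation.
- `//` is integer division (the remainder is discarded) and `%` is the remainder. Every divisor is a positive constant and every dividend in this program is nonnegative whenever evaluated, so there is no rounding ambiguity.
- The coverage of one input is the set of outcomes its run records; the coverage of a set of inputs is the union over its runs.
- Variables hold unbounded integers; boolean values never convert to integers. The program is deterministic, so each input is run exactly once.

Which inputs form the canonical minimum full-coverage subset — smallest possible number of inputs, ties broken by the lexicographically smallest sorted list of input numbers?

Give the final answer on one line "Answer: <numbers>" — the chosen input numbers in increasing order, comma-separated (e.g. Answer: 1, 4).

test 1 (b=4) hits B1=F, B2=F, B3=E, B4=E, B5=T, B6=F, B7=S, B8=T
test 2 (b=25) hits B1=F, B2=F, B3=E, B4=S, B5=T, B6=F, B7=S, B8=T
test 3 (b=8) hits B1=F, B2=T, B3=E, B4=E, B6=F, B7=S, B8=T
test 4 (b=19) hits B1=F, B2=F, B3=E, B4=S, B5=T, B6=F, B7=S, B8=T
test 5 (b=3) hits B1=F, B2=F, B3=E, B4=E, B5=F, B6=F, B7=S, B8=F
test 6 (b=9) hits B1=F, B2=F, B3=E, B4=E, B5=F, B6=F, B7=S, B8=T
test 7 (b=21) hits B1=F, B2=F, B3=E, B4=S, B5=F, B6=F, B7=E, B8=T
test 8 (b=27) hits B1=F, B2=F, B3=E, B4=S, B5=F, B6=T, B7=E
test 9 (b=23) hits B1=F, B2=F, B3=E, B4=S, B5=T, B6=F, B7=S, B8=T
test 10 (b=11) hits B1=F, B2=T, B3=E, B4=E, B6=F, B7=S, B8=F
the full pool covers 14 outcomes: B1=F, B2=T, B2=F, B3=E, B4=S, B4=E, B5=T, B5=F, B6=T, B6=F, B7=S, B7=E, B8=T, B8=F
no size-1 subset reaches all 14 outcomes (best union: 8/14)
no size-2 subset reaches all 14 outcomes (best union: 12/14)
at size 3, {1, 8, 10} reaches all 14 outcomes; every lexicographically earlier size-3 subset fails

Answer: 1, 8, 10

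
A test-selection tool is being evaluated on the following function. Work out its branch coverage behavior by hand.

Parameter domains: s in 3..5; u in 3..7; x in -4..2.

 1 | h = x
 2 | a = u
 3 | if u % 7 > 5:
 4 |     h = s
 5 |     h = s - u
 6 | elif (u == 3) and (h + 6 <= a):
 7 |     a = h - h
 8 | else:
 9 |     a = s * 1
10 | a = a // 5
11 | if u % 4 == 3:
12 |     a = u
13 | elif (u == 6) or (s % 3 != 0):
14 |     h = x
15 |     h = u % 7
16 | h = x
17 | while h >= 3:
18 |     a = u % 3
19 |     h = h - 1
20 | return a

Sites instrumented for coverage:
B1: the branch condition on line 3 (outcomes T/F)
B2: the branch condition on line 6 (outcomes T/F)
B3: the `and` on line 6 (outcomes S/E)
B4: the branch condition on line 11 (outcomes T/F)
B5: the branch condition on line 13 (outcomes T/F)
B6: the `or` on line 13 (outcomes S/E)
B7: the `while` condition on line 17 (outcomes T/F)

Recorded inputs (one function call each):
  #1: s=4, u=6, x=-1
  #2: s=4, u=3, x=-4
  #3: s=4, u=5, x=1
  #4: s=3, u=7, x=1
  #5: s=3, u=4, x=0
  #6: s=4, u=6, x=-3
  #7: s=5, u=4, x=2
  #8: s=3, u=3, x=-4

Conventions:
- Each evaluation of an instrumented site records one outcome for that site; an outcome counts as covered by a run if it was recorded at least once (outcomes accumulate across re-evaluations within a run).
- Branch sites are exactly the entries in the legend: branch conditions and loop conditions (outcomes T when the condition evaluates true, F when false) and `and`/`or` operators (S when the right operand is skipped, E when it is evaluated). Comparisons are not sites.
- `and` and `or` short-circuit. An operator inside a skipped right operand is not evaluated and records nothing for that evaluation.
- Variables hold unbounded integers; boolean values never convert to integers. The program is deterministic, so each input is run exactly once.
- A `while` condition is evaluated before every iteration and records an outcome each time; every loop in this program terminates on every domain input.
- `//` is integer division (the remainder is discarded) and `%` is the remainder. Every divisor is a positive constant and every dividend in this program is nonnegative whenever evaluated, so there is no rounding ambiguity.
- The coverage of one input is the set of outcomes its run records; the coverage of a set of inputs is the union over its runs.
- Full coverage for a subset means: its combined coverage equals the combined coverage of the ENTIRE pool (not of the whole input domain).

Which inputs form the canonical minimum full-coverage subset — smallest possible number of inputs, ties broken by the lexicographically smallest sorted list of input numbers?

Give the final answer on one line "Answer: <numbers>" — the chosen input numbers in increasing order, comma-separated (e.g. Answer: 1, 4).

input #1 (s=4, u=6, x=-1): covers B1=T, B4=F, B5=T, B6=S, B7=F
input #2 (s=4, u=3, x=-4): covers B1=F, B2=T, B3=E, B4=T, B7=F
input #3 (s=4, u=5, x=1): covers B1=F, B2=F, B3=S, B4=F, B5=T, B6=E, B7=F
input #4 (s=3, u=7, x=1): covers B1=F, B2=F, B3=S, B4=T, B7=F
input #5 (s=3, u=4, x=0): covers B1=F, B2=F, B3=S, B4=F, B5=F, B6=E, B7=F
input #6 (s=4, u=6, x=-3): covers B1=T, B4=F, B5=T, B6=S, B7=F
input #7 (s=5, u=4, x=2): covers B1=F, B2=F, B3=S, B4=F, B5=T, B6=E, B7=F
input #8 (s=3, u=3, x=-4): covers B1=F, B2=T, B3=E, B4=T, B7=F
pool-wide coverage (13 outcomes): B1=T, B1=F, B2=T, B2=F, B3=S, B3=E, B4=T, B4=F, B5=T, B5=F, B6=S, B6=E, B7=F
every size-1 subset falls short of the 13 outcomes (best: 7/13)
every size-2 subset falls short of the 13 outcomes (best: 10/13)
size 3: inputs {1, 2, 5} cover all 13 outcomes, and no lexicographically smaller subset of this size does

Answer: 1, 2, 5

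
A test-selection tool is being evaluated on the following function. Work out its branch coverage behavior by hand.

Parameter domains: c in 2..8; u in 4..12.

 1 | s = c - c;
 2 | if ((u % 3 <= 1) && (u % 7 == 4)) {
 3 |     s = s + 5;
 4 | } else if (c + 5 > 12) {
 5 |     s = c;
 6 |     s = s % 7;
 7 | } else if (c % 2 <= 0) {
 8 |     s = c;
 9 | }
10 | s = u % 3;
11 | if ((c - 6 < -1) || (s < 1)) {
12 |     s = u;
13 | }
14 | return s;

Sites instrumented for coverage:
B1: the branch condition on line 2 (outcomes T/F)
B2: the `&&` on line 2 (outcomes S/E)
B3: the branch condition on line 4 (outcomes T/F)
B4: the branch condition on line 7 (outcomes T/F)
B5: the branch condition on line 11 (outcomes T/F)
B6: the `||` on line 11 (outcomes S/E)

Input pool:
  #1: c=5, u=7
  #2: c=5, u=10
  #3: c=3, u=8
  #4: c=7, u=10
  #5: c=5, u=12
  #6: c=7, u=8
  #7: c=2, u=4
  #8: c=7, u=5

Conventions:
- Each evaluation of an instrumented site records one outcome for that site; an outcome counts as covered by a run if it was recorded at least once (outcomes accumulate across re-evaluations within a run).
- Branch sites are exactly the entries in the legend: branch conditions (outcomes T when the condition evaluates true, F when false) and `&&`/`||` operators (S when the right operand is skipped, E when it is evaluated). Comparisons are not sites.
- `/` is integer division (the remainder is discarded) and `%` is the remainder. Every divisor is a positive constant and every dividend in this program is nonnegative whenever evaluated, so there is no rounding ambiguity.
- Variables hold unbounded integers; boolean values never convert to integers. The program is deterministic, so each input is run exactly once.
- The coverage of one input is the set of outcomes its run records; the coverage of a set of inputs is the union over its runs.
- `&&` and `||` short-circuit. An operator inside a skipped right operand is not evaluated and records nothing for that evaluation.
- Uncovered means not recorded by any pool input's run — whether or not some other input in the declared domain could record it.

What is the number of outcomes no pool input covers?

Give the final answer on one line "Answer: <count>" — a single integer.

input #1, c=5, u=7: events B2->E, B1->F, B3->F, B4->F, B6->E, B5->F; outcomes B1=F, B2=E, B3=F, B4=F, B5=F, B6=E
input #2, c=5, u=10: events B2->E, B1->F, B3->F, B4->F, B6->E, B5->F; outcomes B1=F, B2=E, B3=F, B4=F, B5=F, B6=E
input #3, c=3, u=8: events B2->S, B1->F, B3->F, B4->F, B6->S, B5->T; outcomes B1=F, B2=S, B3=F, B4=F, B5=T, B6=S
input #4, c=7, u=10: events B2->E, B1->F, B3->F, B4->F, B6->E, B5->F; outcomes B1=F, B2=E, B3=F, B4=F, B5=F, B6=E
input #5, c=5, u=12: events B2->E, B1->F, B3->F, B4->F, B6->E, B5->T; outcomes B1=F, B2=E, B3=F, B4=F, B5=T, B6=E
input #6, c=7, u=8: events B2->S, B1->F, B3->F, B4->F, B6->E, B5->F; outcomes B1=F, B2=S, B3=F, B4=F, B5=F, B6=E
input #7, c=2, u=4: events B2->E, B1->T, B6->S, B5->T; outcomes B1=T, B2=E, B5=T, B6=S
input #8, c=7, u=5: events B2->S, B1->F, B3->F, B4->F, B6->E, B5->F; outcomes B1=F, B2=S, B3=F, B4=F, B5=F, B6=E
union over the pool: B1=T, B1=F, B2=S, B2=E, B3=F, B4=F, B5=T, B5=F, B6=S, B6=E
uncovered (2 of 12): B3=T, B4=T

Answer: 2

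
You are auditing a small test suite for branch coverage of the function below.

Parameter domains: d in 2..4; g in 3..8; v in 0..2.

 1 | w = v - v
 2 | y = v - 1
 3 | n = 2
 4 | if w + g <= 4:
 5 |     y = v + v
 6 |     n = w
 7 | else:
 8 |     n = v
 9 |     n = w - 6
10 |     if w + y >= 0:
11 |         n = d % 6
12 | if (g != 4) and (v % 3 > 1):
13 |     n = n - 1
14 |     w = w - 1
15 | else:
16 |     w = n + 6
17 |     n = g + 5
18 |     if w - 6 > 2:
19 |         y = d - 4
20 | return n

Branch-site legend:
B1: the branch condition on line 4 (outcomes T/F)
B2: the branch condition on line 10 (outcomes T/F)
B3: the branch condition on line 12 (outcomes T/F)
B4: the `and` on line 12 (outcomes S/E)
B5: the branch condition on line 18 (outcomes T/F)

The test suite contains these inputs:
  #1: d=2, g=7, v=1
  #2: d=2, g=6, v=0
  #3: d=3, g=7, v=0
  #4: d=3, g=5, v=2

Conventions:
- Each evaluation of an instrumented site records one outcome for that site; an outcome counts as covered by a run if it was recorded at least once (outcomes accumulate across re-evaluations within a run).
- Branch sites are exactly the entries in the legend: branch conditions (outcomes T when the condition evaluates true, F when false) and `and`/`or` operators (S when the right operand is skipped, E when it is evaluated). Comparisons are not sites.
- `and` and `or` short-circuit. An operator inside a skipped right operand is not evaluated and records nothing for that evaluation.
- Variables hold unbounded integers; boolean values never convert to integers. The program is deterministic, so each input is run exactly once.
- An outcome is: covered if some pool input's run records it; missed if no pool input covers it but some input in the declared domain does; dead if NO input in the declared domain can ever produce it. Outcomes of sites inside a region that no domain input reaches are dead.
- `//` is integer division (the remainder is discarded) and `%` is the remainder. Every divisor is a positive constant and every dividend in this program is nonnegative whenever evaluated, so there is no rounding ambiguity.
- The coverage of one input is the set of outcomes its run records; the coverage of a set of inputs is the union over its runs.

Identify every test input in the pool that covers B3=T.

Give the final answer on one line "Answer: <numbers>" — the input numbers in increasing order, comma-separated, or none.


input #1 (d=2, g=7, v=1): does not record B3=T
input #2 (d=2, g=6, v=0): does not record B3=T
input #3 (d=3, g=7, v=0): does not record B3=T
input #4 (d=3, g=5, v=2): records B3=T
Answer: 4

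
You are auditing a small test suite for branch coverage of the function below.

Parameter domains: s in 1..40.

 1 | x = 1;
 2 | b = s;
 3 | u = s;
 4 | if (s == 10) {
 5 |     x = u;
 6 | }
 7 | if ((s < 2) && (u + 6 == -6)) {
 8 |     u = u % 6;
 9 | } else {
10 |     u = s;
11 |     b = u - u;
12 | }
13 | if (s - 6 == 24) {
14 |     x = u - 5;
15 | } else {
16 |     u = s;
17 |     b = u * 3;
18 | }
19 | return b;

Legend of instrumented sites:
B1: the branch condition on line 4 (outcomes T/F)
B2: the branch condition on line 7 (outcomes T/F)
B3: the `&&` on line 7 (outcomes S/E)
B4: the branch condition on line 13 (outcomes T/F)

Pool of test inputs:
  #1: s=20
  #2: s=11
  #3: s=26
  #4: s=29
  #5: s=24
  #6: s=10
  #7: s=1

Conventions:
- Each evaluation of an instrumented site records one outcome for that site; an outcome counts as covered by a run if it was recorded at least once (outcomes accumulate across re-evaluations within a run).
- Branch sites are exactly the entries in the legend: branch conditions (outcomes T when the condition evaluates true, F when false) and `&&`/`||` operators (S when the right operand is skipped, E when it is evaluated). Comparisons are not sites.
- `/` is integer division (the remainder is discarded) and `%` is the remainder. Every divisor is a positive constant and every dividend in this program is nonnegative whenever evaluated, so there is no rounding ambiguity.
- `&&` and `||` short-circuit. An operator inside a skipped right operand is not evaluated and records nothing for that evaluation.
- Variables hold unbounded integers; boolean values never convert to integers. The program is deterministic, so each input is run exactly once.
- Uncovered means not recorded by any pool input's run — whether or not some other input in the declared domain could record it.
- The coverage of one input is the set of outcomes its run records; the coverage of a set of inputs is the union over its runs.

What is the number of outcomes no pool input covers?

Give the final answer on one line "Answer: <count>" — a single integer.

#1 (s=20) -> B1->F, B3->S, B2->F, B4->F; covered: B1=F, B2=F, B3=S, B4=F
#2 (s=11) -> B1->F, B3->S, B2->F, B4->F; covered: B1=F, B2=F, B3=S, B4=F
#3 (s=26) -> B1->F, B3->S, B2->F, B4->F; covered: B1=F, B2=F, B3=S, B4=F
#4 (s=29) -> B1->F, B3->S, B2->F, B4->F; covered: B1=F, B2=F, B3=S, B4=F
#5 (s=24) -> B1->F, B3->S, B2->F, B4->F; covered: B1=F, B2=F, B3=S, B4=F
#6 (s=10) -> B1->T, B3->S, B2->F, B4->F; covered: B1=T, B2=F, B3=S, B4=F
#7 (s=1) -> B1->F, B3->E, B2->F, B4->F; covered: B1=F, B2=F, B3=E, B4=F
union over the pool: B1=T, B1=F, B2=F, B3=S, B3=E, B4=F
uncovered (2 of 8): B2=T, B4=T

Answer: 2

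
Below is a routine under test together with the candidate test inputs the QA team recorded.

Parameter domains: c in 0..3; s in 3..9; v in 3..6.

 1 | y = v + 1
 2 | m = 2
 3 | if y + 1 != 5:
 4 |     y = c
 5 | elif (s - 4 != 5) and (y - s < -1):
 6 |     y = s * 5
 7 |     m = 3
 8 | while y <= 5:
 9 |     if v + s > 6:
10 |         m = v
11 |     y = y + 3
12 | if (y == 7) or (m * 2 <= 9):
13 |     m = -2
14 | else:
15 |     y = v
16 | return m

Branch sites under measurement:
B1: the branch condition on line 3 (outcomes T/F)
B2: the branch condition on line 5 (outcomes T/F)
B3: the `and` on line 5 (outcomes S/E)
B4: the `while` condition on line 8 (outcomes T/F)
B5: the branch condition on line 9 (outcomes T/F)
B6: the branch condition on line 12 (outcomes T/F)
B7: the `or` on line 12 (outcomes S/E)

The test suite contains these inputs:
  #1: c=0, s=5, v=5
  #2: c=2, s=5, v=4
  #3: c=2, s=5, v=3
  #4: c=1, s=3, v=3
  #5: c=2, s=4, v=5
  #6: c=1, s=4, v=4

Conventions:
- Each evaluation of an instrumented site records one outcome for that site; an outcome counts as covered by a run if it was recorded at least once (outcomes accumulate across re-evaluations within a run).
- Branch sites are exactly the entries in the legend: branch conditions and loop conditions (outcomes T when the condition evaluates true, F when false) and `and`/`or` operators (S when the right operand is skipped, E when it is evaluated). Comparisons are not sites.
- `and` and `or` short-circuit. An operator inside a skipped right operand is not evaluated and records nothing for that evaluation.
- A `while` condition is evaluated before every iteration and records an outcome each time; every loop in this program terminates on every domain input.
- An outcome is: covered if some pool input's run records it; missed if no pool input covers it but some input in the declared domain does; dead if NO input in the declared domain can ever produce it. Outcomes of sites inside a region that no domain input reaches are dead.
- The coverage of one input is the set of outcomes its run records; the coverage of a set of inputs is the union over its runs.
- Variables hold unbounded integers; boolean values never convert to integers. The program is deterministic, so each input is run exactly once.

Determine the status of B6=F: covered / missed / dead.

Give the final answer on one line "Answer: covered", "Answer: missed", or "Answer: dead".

B6=F is recorded by pool input(s) 1, 5 -> covered

Answer: covered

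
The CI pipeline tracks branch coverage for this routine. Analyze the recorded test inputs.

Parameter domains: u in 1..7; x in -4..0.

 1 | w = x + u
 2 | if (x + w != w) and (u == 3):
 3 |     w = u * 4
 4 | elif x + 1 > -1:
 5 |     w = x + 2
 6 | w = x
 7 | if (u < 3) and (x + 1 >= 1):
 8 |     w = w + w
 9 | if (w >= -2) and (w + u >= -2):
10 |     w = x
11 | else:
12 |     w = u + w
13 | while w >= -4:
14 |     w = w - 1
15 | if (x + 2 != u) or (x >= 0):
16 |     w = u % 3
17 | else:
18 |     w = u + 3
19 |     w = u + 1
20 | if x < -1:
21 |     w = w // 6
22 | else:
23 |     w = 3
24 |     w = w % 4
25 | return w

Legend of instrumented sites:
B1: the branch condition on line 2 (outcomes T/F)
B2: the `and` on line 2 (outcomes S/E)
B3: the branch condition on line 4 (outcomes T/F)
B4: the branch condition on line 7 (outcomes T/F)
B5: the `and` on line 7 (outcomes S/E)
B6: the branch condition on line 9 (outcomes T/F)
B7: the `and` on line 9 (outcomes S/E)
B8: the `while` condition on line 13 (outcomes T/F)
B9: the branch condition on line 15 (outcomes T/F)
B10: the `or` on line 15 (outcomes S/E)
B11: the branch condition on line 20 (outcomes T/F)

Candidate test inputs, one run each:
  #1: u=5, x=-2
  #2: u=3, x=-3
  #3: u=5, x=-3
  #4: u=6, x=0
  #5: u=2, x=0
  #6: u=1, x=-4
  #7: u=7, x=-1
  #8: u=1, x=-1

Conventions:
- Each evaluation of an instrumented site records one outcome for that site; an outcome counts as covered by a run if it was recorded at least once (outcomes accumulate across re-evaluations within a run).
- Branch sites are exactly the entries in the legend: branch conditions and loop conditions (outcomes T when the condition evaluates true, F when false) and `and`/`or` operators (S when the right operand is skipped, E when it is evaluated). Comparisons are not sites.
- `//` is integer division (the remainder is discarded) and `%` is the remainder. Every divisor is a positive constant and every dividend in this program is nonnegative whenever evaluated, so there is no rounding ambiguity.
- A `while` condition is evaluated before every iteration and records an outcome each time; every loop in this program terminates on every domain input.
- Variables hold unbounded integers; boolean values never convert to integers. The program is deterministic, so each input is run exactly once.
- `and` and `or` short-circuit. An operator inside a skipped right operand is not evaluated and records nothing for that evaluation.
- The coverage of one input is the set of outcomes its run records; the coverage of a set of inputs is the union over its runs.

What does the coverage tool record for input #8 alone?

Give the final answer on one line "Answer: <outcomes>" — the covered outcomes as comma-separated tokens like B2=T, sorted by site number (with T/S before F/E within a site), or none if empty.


Running input #8 (u=1, x=-1), event by event:
  B2->E, B1->F, B3->T, B5->E, B4->F, B7->E, B6->T, B8->T, B8->T, B8->T
  B8->T, B8->F, B10->E, B9->F, B11->F
collecting distinct outcomes: B1=F, B2=E, B3=T, B4=F, B5=E, B6=T, B7=E, B8=T, B8=F, B9=F, B10=E, B11=F
Answer: B1=F, B2=E, B3=T, B4=F, B5=E, B6=T, B7=E, B8=T, B8=F, B9=F, B10=E, B11=F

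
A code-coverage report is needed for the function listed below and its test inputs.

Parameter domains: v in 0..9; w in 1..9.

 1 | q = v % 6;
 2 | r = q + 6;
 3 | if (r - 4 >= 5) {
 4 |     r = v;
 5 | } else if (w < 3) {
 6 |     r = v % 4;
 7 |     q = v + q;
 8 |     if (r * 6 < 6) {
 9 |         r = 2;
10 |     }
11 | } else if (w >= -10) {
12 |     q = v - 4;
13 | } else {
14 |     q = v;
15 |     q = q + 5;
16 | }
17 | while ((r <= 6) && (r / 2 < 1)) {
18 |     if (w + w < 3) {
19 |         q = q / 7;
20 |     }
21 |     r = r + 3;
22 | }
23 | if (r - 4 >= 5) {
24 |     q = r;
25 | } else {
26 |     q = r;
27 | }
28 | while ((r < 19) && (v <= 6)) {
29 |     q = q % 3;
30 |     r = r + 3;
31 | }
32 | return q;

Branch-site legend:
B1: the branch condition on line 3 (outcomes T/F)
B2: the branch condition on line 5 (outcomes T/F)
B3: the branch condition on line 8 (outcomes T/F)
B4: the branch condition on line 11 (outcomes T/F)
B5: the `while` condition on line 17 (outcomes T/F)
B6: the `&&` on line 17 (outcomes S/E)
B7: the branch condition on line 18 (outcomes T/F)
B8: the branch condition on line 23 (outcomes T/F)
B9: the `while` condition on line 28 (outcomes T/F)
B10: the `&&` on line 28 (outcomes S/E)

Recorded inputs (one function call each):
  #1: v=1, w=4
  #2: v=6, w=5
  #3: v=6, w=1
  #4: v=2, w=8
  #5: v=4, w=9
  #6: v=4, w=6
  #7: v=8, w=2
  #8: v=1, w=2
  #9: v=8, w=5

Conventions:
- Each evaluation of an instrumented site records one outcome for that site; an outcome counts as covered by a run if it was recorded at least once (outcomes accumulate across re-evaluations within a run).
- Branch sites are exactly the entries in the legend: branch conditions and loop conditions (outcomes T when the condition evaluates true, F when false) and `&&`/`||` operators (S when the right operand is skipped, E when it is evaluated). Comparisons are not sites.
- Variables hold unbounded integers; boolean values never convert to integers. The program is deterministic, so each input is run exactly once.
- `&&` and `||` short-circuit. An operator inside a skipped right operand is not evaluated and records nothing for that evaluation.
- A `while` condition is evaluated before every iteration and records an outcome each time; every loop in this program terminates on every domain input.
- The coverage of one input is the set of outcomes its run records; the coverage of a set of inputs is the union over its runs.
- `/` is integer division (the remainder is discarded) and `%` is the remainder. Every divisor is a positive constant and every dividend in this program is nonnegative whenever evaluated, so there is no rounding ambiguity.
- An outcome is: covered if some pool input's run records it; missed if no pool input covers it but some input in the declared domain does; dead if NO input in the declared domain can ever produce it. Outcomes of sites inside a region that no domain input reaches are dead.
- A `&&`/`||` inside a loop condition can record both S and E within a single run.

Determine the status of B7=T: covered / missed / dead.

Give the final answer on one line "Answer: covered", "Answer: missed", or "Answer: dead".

no pool input records B7=T
but domain input (v=1, w=1) does record it -> reachable, so missed

Answer: missed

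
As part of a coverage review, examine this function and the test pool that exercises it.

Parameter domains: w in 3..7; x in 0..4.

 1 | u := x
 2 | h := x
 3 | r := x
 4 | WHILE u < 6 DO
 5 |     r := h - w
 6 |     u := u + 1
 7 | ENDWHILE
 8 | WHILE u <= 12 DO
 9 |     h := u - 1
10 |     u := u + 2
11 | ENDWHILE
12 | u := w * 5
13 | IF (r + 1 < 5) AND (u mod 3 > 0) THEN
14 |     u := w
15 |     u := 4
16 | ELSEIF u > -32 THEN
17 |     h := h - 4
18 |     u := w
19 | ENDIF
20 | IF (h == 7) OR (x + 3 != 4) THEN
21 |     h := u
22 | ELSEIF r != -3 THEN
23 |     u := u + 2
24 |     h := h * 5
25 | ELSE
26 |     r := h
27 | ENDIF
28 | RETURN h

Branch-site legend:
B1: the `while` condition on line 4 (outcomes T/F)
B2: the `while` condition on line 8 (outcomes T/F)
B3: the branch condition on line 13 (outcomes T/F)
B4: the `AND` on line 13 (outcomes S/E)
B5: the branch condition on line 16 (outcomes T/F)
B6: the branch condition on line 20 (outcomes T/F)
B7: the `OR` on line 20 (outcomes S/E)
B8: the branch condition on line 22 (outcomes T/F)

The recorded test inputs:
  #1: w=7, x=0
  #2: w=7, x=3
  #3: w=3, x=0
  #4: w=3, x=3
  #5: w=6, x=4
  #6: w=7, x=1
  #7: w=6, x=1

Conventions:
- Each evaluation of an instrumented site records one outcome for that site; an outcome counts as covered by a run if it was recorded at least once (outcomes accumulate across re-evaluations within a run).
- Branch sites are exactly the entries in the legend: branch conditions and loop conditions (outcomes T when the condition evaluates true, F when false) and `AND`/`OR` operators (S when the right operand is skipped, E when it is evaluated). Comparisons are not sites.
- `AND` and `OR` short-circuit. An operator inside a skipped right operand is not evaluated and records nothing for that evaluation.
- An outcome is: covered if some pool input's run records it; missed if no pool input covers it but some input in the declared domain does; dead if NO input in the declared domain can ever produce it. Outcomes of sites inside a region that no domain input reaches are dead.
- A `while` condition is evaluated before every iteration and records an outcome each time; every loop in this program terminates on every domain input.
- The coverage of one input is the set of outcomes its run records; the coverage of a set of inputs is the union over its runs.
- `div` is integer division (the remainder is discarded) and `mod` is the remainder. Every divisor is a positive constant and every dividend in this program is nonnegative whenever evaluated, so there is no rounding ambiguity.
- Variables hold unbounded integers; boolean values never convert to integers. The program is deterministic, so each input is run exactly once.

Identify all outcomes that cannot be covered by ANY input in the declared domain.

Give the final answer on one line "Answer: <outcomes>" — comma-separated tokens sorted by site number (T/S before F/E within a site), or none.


checking every outcome against all 25 domain inputs:
  B4=S: zero occurrences over every domain input -> dead
  B5=F: zero occurrences over every domain input -> dead
  reachable outcomes have witnesses, e.g. B1=T (e.g. w=3, x=0), B1=F (e.g. w=3, x=0), B2=T (e.g. w=3, x=0), B2=F (e.g. w=3, x=0)
Answer: B4=S, B5=F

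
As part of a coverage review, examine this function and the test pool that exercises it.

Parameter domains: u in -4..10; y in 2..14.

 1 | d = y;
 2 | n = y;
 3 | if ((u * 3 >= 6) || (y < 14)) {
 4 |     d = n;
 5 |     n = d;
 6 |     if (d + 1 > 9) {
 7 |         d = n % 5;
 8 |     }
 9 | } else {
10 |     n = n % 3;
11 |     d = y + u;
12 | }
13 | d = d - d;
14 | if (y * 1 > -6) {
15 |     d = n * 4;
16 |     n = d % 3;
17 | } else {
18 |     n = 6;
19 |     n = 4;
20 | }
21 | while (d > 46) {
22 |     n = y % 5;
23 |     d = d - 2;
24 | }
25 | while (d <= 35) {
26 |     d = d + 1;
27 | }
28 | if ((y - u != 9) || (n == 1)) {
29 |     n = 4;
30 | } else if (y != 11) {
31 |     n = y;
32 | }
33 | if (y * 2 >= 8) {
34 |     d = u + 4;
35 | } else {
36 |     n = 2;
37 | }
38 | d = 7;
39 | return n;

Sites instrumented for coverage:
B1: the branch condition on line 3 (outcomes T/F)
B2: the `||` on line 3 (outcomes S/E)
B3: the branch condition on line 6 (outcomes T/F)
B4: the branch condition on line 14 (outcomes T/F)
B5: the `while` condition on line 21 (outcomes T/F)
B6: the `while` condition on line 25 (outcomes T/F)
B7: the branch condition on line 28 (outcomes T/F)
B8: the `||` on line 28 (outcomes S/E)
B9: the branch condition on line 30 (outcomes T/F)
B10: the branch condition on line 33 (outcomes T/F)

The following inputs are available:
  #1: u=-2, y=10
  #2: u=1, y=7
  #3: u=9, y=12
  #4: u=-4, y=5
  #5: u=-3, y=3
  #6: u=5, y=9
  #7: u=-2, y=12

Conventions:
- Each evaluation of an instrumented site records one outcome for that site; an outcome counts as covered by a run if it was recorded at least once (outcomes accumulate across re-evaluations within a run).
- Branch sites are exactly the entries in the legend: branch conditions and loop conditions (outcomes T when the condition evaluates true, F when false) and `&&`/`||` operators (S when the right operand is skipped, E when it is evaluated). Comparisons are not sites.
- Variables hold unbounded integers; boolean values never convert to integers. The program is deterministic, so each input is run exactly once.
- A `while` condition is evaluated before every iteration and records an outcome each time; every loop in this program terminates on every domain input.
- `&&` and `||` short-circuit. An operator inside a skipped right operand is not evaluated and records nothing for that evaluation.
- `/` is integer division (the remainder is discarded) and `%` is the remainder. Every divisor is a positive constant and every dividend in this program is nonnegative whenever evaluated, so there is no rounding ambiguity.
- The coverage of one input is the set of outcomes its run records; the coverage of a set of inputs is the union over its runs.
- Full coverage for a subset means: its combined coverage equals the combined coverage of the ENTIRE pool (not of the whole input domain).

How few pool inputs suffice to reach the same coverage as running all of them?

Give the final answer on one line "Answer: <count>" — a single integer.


input #1, u=-2, y=10: events B2->E, B1->T, B3->T, B4->T, B5->F, B6->F, B8->S, B7->T, B10->T; outcomes B1=T, B2=E, B3=T, B4=T, B5=F, B6=F, B7=T, B8=S, B10=T
input #2, u=1, y=7: events B2->E, B1->T, B3->F, B4->T, B5->F, B6->T, B6->T, B6->T, B6->T, B6->T, B6->T, B6->T, B6->T, B6->F, ...; outcomes B1=T, B2=E, B3=F, B4=T, B5=F, B6=T, B6=F, B7=T, B8=S, B10=T
input #3, u=9, y=12: events B2->S, B1->T, B3->T, B4->T, B5->T, B5->F, B6->F, B8->S, B7->T, B10->T; outcomes B1=T, B2=S, B3=T, B4=T, B5=T, B5=F, B6=F, B7=T, B8=S, B10=T
input #4, u=-4, y=5: events B2->E, B1->T, B3->F, B4->T, B5->F, B6->T, B6->T, B6->T, B6->T, B6->T, B6->T, B6->T, B6->T, B6->T, ...; outcomes B1=T, B2=E, B3=F, B4=T, B5=F, B6=T, B6=F, B7=F, B8=E, B9=T, B10=T
input #5, u=-3, y=3: events B2->E, B1->T, B3->F, B4->T, B5->F, B6->T, B6->T, B6->T, B6->T, B6->T, B6->T, B6->T, B6->T, B6->T, ...; outcomes B1=T, B2=E, B3=F, B4=T, B5=F, B6=T, B6=F, B7=T, B8=S, B10=F
input #6, u=5, y=9: events B2->S, B1->T, B3->T, B4->T, B5->F, B6->F, B8->S, B7->T, B10->T; outcomes B1=T, B2=S, B3=T, B4=T, B5=F, B6=F, B7=T, B8=S, B10=T
input #7, u=-2, y=12: events B2->E, B1->T, B3->T, B4->T, B5->T, B5->F, B6->F, B8->S, B7->T, B10->T; outcomes B1=T, B2=E, B3=T, B4=T, B5=T, B5=F, B6=F, B7=T, B8=S, B10=T
together the pool reaches 17 outcomes: B1=T, B2=S, B2=E, B3=T, B3=F, B4=T, B5=T, B5=F, B6=T, B6=F, B7=T, B7=F, B8=S, B8=E, B9=T, B10=T, B10=F
every size-1 subset falls short of the 17 outcomes (best: 11/17)
every size-2 subset falls short of the 17 outcomes (best: 16/17)
at size 3, {3, 4, 5} reaches all 17 outcomes; every lexicographically earlier size-3 subset fails
Answer: 3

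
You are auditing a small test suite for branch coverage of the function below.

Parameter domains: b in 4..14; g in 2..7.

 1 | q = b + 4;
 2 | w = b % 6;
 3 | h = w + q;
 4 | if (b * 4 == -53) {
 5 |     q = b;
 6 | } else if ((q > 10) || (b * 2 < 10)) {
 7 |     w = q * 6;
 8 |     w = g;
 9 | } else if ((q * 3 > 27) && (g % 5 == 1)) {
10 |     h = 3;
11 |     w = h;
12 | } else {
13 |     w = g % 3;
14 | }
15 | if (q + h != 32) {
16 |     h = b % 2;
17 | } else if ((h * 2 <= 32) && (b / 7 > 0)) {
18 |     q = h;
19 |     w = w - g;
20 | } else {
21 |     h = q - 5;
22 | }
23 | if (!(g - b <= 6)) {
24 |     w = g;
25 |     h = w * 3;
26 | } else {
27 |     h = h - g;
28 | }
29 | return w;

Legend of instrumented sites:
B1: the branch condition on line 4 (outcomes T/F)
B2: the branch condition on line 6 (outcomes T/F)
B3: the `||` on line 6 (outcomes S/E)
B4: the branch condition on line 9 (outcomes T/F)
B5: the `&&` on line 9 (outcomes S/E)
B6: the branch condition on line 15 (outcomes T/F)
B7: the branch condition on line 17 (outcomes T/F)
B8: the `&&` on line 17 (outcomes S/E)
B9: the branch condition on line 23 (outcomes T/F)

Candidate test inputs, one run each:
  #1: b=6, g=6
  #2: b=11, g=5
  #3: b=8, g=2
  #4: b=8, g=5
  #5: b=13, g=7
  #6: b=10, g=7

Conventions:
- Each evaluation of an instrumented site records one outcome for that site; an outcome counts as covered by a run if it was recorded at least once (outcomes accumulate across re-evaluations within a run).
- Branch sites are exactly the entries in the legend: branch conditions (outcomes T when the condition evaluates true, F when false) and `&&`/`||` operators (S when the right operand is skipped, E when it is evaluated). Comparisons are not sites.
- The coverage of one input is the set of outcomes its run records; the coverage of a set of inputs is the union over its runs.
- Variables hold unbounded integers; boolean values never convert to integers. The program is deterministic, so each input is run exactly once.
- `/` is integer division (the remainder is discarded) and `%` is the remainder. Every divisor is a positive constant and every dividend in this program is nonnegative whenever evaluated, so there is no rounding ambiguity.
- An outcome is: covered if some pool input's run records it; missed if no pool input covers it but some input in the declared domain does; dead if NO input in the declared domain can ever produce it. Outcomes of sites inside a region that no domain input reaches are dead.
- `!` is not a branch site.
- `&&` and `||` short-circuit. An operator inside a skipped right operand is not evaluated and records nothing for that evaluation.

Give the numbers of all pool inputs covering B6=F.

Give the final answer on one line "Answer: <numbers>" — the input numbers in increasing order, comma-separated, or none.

input #1 (b=6, g=6): does not produce B6=F
input #2 (b=11, g=5): does not produce B6=F
input #3 (b=8, g=2): does not produce B6=F
input #4 (b=8, g=5): does not produce B6=F
input #5 (b=13, g=7): does not produce B6=F
input #6 (b=10, g=7): produces B6=F

Answer: 6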